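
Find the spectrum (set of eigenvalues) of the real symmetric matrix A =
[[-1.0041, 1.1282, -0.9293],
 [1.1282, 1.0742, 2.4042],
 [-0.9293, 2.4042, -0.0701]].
sigma(A) ≈ {-3, 0, 3}

A is real symmetric, so its spectrum consists of real eigenvalues. Expanding the characteristic polynomial of the displayed matrix gives
  det(λ I - A) = p(λ) = λ^3 + (0)λ^2 + (-9)λ + (0).
Solving p(λ) = 0 yields eigenvalues ≈ -3, 0, 3. (A is shown rounded to 4 decimals, so these recover the underlying integer eigenvalues to within that precision.)
Verification: the trace of A = 0 equals the sum of eigenvalues 0, and det(A) ≈ -0.0003 matches the eigenvalue product 0.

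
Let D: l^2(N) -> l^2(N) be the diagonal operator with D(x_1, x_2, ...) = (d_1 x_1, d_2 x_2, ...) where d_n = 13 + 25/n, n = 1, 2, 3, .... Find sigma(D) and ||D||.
sigma(D) = {13 + 25/n : n ≥ 1} ∪ {13}; ||D|| = 38

A bounded diagonal operator on l^2 with diagonal entries d_n has spectrum equal to the closure of {d_n : n ≥ 1}: every d_n is an eigenvalue (with eigenvector e_n), so {d_n} ⊂ sigma(D); the spectrum is closed, so its closure is too; and for lambda not in the closure, (D - lambda I) has bounded inverse (the diagonal entries 1/(d_n - lambda) are bounded). For our sequence d_n = 13 + 25/n, n = 1, 2, 3, ...:
  - {d_n} = {13 + 25/n : n ≥ 1}; the only limit point is 13
  - closure = {13 + 25/n : n ≥ 1} ∪ {13}
For the norm: a diagonal operator has ||D|| = sup_n |d_n|. Here d_n = 13 + 25/n is positive and decreasing, so sup_n |d_n| = d_1 = 13 + 25 = 38. So ||D|| = 38.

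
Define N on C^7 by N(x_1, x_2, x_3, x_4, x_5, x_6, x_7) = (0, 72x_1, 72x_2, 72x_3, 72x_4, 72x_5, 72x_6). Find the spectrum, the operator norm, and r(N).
sigma(N) = {0}; ||N|| = 72; r(N) = 0. (N is nilpotent with N^7 = 0.)

On C^7, N is a strictly lower-triangular matrix with 72 on the subdiagonal and zeros elsewhere, so its characteristic polynomial is lambda^7 and every eigenvalue is 0: sigma(N) = {0}. For the operator norm, N e_i = 72e_{i+1} for i = 1, ..., 6 and N e_7 = 0, so the singular values of N are 72 (with multiplicity 6) and 0; hence ||N|| = 72. The spectral radius r(N) = max|lambda| = 0. Note ||N|| > r(N) — characteristic of non-normal nilpotent operators. Indeed N^7 = 0.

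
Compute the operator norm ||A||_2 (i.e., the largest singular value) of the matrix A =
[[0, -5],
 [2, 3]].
||A||_2 = sqrt((38 + sqrt(1044))/2) ≈ 5.9292 (= sqrt(largest eigenvalue of A^T A))

||A||_2 = sigma_max(A) = sqrt(lambda_max(A^T A)). Form the symmetric matrix M = A^T A =
[[4, 6],
 [6, 34]].
Its characteristic polynomial (trace, determinant of M give the coefficients) is
  p(λ) = det(λ I - M) = λ^2 - 38λ + 100.
For λ^2 - 38λ + 100 the discriminant is 1044. It is nonnegative but not a perfect square, so the roots are real and irrational: λ = (38 ± sqrt(1044))/2 ≈ 35.1555, 2.8445.
So the eigenvalues of A^T A are ≈ 2.8445, 35.1555 (all ≥ 0, as they must be for A^T A). The largest is λ_max = (38 + sqrt(1044))/2 ≈ 35.1555, hence ||A||_2 = sqrt(λ_max) = sqrt((38 + sqrt(1044))/2) ≈ 5.9292.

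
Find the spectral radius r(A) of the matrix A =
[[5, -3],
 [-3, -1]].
r(A) = (4 + sqrt(72))/2 ≈ 6.2426

The eigenvalues of A are the roots of its characteristic polynomial. With M = A (coefficients from the trace and determinant):
  p(λ) = det(λ I - M) = λ^2 - 4λ - 14.
For λ^2 - 4λ - 14 the discriminant is 72. It is nonnegative but not a perfect square, so the roots are real and irrational: λ = (4 ± sqrt(72))/2 ≈ 6.2426, -2.2426.
Thus the eigenvalues (to 4 decimals) are 6.2426 (modulus 6.2426); -2.2426 (modulus 2.2426). The spectral radius is the largest modulus: r(A) = (4 + sqrt(72))/2 ≈ 6.2426. (Cross-check: r(A) ≤ ||A||_2 ≈ 6.2426; equality holds whenever A is normal, though it can also hold for some non-normal A.)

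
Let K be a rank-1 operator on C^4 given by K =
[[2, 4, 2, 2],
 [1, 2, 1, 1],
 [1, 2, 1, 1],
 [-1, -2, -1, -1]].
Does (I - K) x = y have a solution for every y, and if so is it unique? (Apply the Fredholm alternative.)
(I - K) is invertible (det(I - K) = -3 ≠ 0), so for every y in C^4 the equation (I - K) x = y has a unique solution.

K has rank 1, so it is an outer product K = u v^T: every row of K is a multiple of one row vector. Reading off the entries, u = (-2, -1, -1, 1) and v = (-1, -2, -1, -1) (row i of K equals u_i·v^T). A rank-one matrix u v^T satisfies K u = u (v·u) and kills the (3)-dimensional subspace v^⊥, so its characteristic polynomial is lambda^3 (lambda - v·u) with v·u = tr K = 4. Hence the eigenvalues of I - K are 1 (multiplicity 3) and 1 - (4) = -3, so det(I - K) = -3. (Direct check: I - K =
[[-1, -4, -2, -2],
 [-1, -1, -1, -1],
 [-1, -2, 0, -1],
 [1, 2, 1, 2]]
has determinant -3.) The finite-dimensional Fredholm alternative says: either (I - K) is invertible, or ker(I - K) ≠ {0} and then range(I - K) = ker((I - K)^*)^⊥, with dim ker(I - K) = dim ker((I - K)^*). Since det(I - K) ≠ 0, 1 is not an eigenvalue of K and ker(I - K) = {0}, so we are in the first case: for every y there is a unique x = (I - K)^(-1) y. Explicitly, by the Sherman–Morrison formula, (I - u v^T)^(-1) = I + u v^T/(1 - v·u), i.e. (I - K)^(-1) = I + K/(-3).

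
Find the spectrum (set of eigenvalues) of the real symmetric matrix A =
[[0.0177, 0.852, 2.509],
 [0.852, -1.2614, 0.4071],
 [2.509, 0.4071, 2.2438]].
sigma(A) ≈ {-2, -1, 4}

A is real symmetric, so its spectrum consists of real eigenvalues. Expanding the characteristic polynomial of the displayed matrix gives
  det(λ I - A) = p(λ) = λ^3 + (-1)λ^2 + (-10)λ + (-8).
Solving p(λ) = 0 yields eigenvalues ≈ -2, -1, 4. (A is shown rounded to 4 decimals, so these recover the underlying integer eigenvalues to within that precision.)
Verification: the trace of A = 1 equals the sum of eigenvalues 1, and det(A) ≈ 7.9993 matches the eigenvalue product 8.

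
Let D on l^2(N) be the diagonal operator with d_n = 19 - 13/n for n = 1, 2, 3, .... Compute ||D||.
||D|| = 19

For a diagonal operator on l^2 with entries d_n, ||D|| = sup_n |d_n|. Here d_1 = 6, d_2 = 25/2, ..., and d_n = 19 - 13/n increases monotonically toward 19. All terms lie in [6, 19), so |d_n| = d_n and the supremum is the limit 19, which is not attained by any individual d_n. Hence ||D|| = 19.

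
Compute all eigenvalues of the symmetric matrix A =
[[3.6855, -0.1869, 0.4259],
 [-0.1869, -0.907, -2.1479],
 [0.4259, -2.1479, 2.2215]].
sigma(A) ≈ {-2, 3, 4}

A is real symmetric, so its spectrum consists of real eigenvalues. Expanding the characteristic polynomial of the displayed matrix gives
  det(λ I - A) = p(λ) = λ^3 + (-5)λ^2 + (-2)λ + (24).
Solving p(λ) = 0 yields eigenvalues ≈ -2, 3, 4. (A is shown rounded to 4 decimals, so these recover the underlying integer eigenvalues to within that precision.)
Verification: the trace of A = 5 equals the sum of eigenvalues 5, and det(A) ≈ -24.0000 matches the eigenvalue product -24.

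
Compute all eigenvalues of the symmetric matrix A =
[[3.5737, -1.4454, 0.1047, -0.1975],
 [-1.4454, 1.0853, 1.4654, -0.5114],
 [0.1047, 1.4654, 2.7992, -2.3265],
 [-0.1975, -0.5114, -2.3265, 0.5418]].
sigma(A) ≈ {-1, 0, 4, 5}

A is real symmetric, so its spectrum consists of real eigenvalues. Expanding the characteristic polynomial of the displayed matrix gives
  det(λ I - A) = p(λ) = λ^4 + (-8)λ^3 + (11)λ^2 + (20)λ + (0).
Solving p(λ) = 0 yields eigenvalues ≈ -1, 0, 4, 5. (A is shown rounded to 4 decimals, so these recover the underlying integer eigenvalues to within that precision.)
Verification: the trace of A = 8 equals the sum of eigenvalues 8, and det(A) ≈ 0.0001 matches the eigenvalue product 0.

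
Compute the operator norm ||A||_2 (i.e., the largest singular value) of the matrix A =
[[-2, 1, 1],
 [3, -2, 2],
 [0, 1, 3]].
||A||_2 ≈ 4.4873 (= sqrt(largest eigenvalue of A^T A))

||A||_2 = sigma_max(A) = sqrt(lambda_max(A^T A)). Form the symmetric matrix M = A^T A =
[[13, -8, 4],
 [-8, 6, 0],
 [4, 0, 14]].
Its characteristic polynomial (trace, sum of principal 2x2 minors, determinant of M give the coefficients) is
  p(λ) = det(λ I - M) = λ^3 - 33λ^2 + 264λ - 100.
No integer candidate from the rational root theorem (±divisors of 100) is a root, so the roots are irrational. The cubic discriminant is Δ = 3336768 > 0, so there are three distinct real roots. p(0) = -100 and p(1) = 132 have opposite signs, so a root lies in (0, 1); Newton's method refines it to λ ≈ 0.3984. p(12) = 44 and p(13) = -48 have opposite signs, so a root lies in (12, 13); Newton's method refines it to λ ≈ 12.4662. p(20) = -20 and p(21) = 152 have opposite signs, so a root lies in (20, 21); Newton's method refines it to λ ≈ 20.1354. Check (Vieta): the three roots sum to 33, matching tr M = 33.
So the eigenvalues of A^T A are ≈ 0.3984, 12.4662, 20.1354 (all ≥ 0, as they must be for A^T A). The largest is λ_max ≈ 20.1354, hence ||A||_2 = sqrt(λ_max) ≈ 4.4873.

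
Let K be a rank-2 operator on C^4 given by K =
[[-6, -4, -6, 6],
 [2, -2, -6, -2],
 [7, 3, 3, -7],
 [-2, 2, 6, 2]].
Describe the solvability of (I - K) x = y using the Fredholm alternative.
(I - K) is invertible (det(I - K) = 108 ≠ 0), so for every y in C^4 the equation (I - K) x = y has a unique solution.

K has rank 2 and factors as K = U V^T = u1 v1^T + u2 v2^T with u1 = (-2, 0, 2, 0), v1 = (3, 2, 3, -3), u2 = (0, -2, -1, 2), v2 = (-1, 1, 3, 1) (multiplying out reproduces the displayed K). The nonzero eigenvalues of U V^T coincide with those of the 2 x 2 matrix G = V^T U = [[v1·u1, v1·u2], [v2·u1, v2·u2]] = [[0, -13], [8, -3]], and by the Sylvester determinant identity det(I_4 - U V^T) = det(I_2 - V^T U) = det([[1, 13], [-8, 4]]) = (1)(4) - (13)(-8) = 108. (Direct check: I - K =
[[7, 4, 6, -6],
 [-2, 3, 6, 2],
 [-7, -3, -2, 7],
 [2, -2, -6, -1]]
has determinant 108.) The finite-dimensional Fredholm alternative says: either (I - K) is invertible, or ker(I - K) ≠ {0} and then range(I - K) = ker((I - K)^*)^⊥, with dim ker(I - K) = dim ker((I - K)^*). Since det(I - K) ≠ 0, 1 is not an eigenvalue of K and ker(I - K) = {0}, so we are in the first case: for every y there is a unique x = (I - K)^(-1) y. (Explicitly, by the Woodbury identity, (I - U V^T)^(-1) = I + U (I_2 - G)^(-1) V^T.)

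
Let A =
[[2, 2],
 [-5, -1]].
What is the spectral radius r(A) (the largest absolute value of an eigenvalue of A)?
r(A) = sqrt(8) ≈ 2.8284

The eigenvalues of A are the roots of its characteristic polynomial. With M = A (coefficients from the trace and determinant):
  p(λ) = det(λ I - M) = λ^2 - λ + 8.
For λ^2 - λ + 8 the discriminant is -31. It is negative, so the roots are the complex-conjugate pair λ = 1/2 ± (sqrt(31)/2) i ≈ 0.5 ± 2.7839i. For a conjugate pair the product of the roots equals the constant term, so |λ|^2 = 8 and |λ| = sqrt(8) ≈ 2.8284.
Thus the eigenvalues (to 4 decimals) are 0.5 ± 2.7839i (modulus 2.8284). The spectral radius is the largest modulus: r(A) = sqrt(8) ≈ 2.8284. (Cross-check: r(A) ≤ ||A||_2 ≈ 5.6569; equality holds whenever A is normal, though it can also hold for some non-normal A.)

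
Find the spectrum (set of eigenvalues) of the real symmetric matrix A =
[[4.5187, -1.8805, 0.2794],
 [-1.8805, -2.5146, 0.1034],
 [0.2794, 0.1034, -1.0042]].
sigma(A) ≈ {-3, -1, 5}

A is real symmetric, so its spectrum consists of real eigenvalues. Expanding the characteristic polynomial of the displayed matrix gives
  det(λ I - A) = p(λ) = λ^3 + (-1)λ^2 + (-17)λ + (-15).
Solving p(λ) = 0 yields eigenvalues ≈ -3, -1, 5. (A is shown rounded to 4 decimals, so these recover the underlying integer eigenvalues to within that precision.)
Verification: the trace of A = 1 equals the sum of eigenvalues 1, and det(A) ≈ 15.0009 matches the eigenvalue product 15.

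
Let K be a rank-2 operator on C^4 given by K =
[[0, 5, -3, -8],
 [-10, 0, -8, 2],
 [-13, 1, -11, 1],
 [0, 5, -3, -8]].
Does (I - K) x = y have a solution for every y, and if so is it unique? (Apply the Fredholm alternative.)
(I - K) is invertible (det(I - K) = 120 ≠ 0), so for every y in C^4 the equation (I - K) x = y has a unique solution.

K has rank 2 and factors as K = U V^T = u1 v1^T + u2 v2^T with u1 = (-2, -2, -3, -2), v1 = (3, -1, 3, 1), u2 = (-3, 2, 2, -3), v2 = (-2, -1, -1, 2) (multiplying out reproduces the displayed K). The nonzero eigenvalues of U V^T coincide with those of the 2 x 2 matrix G = V^T U = [[v1·u1, v1·u2], [v2·u1, v2·u2]] = [[-15, -8], [5, -4]], and by the Sylvester determinant identity det(I_4 - U V^T) = det(I_2 - V^T U) = det([[16, 8], [-5, 5]]) = (16)(5) - (8)(-5) = 120. (Direct check: I - K =
[[1, -5, 3, 8],
 [10, 1, 8, -2],
 [13, -1, 12, -1],
 [0, -5, 3, 9]]
has determinant 120.) The finite-dimensional Fredholm alternative says: either (I - K) is invertible, or ker(I - K) ≠ {0} and then range(I - K) = ker((I - K)^*)^⊥, with dim ker(I - K) = dim ker((I - K)^*). Since det(I - K) ≠ 0, 1 is not an eigenvalue of K and ker(I - K) = {0}, so we are in the first case: for every y there is a unique x = (I - K)^(-1) y. (Explicitly, by the Woodbury identity, (I - U V^T)^(-1) = I + U (I_2 - G)^(-1) V^T.)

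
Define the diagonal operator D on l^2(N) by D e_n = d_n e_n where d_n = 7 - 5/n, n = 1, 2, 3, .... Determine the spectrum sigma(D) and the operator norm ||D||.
sigma(D) = {7 - 5/n : n ≥ 1} ∪ {7}; ||D|| = 7

A bounded diagonal operator on l^2 with diagonal entries d_n has spectrum equal to the closure of {d_n : n ≥ 1}: every d_n is an eigenvalue (with eigenvector e_n), so {d_n} ⊂ sigma(D); the spectrum is closed, so its closure is too; and for lambda not in the closure, (D - lambda I) has bounded inverse (the diagonal entries 1/(d_n - lambda) are bounded). For our sequence d_n = 7 - 5/n, n = 1, 2, 3, ...:
  - {d_n} = {7 - 5/n : n ≥ 1}; the only limit point is 7
  - closure = {7 - 5/n : n ≥ 1} ∪ {7}
For the norm: a diagonal operator has ||D|| = sup_n |d_n|. Here d_n = 7 - 5/n increases monotonically from d_1 = 2 toward 7, with all terms in [2, 7); so sup_n |d_n| = 7 (the supremum is the limit, not attained). So ||D|| = 7.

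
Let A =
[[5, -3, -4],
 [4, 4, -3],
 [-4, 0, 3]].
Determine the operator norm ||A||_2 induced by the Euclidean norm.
||A||_2 ≈ 9.5387 (= sqrt(largest eigenvalue of A^T A))

||A||_2 = sigma_max(A) = sqrt(lambda_max(A^T A)). Form the symmetric matrix M = A^T A =
[[57, 1, -44],
 [1, 25, 0],
 [-44, 0, 34]].
Its characteristic polynomial (trace, sum of principal 2x2 minors, determinant of M give the coefficients) is
  p(λ) = det(λ I - M) = λ^3 - 116λ^2 + 2276λ - 16.
No integer candidate from the rational root theorem (±divisors of 16) is a root, so the roots are irrational. The cubic discriminant is Δ = 22520258304 > 0, so there are three distinct real roots. p(0) = -16 and p(1) = 2145 have opposite signs, so a root lies in (0, 1); Newton's method refines it to λ ≈ 0.007. p(25) = 9 and p(26) = -1680 have opposite signs, so a root lies in (25, 26); Newton's method refines it to λ ≈ 25.0055. p(90) = -5776 and p(91) = 75 have opposite signs, so a root lies in (90, 91); Newton's method refines it to λ ≈ 90.9875. Check (Vieta): the three roots sum to 116, matching tr M = 116.
So the eigenvalues of A^T A are ≈ 0.007, 25.0055, 90.9875 (all ≥ 0, as they must be for A^T A). The largest is λ_max ≈ 90.9875, hence ||A||_2 = sqrt(λ_max) ≈ 9.5387.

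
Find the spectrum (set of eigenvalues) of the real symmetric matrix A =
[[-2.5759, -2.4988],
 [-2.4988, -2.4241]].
sigma(A) ≈ {-5, 0}

A is real symmetric, so its spectrum consists of real eigenvalues. Expanding the characteristic polynomial of the displayed matrix gives
  det(λ I - A) = p(λ) = λ^2 + (5)λ + (0).
Solving p(λ) = 0 yields eigenvalues ≈ -5, 0. (A is shown rounded to 4 decimals, so these recover the underlying integer eigenvalues to within that precision.)
Verification: the trace of A = -5 equals the sum of eigenvalues -5, and det(A) ≈ 0.0002 matches the eigenvalue product 0.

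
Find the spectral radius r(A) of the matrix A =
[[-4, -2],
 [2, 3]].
r(A) = (1 + sqrt(33))/2 ≈ 3.3723

The eigenvalues of A are the roots of its characteristic polynomial. With M = A (coefficients from the trace and determinant):
  p(λ) = det(λ I - M) = λ^2 + λ - 8.
For λ^2 + λ - 8 the discriminant is 33. It is nonnegative but not a perfect square, so the roots are real and irrational: λ = (-1 ± sqrt(33))/2 ≈ 2.3723, -3.3723.
Thus the eigenvalues (to 4 decimals) are 2.3723 (modulus 2.3723); -3.3723 (modulus 3.3723). The spectral radius is the largest modulus: r(A) = (1 + sqrt(33))/2 ≈ 3.3723. (Cross-check: r(A) ≤ ||A||_2 ≈ 5.5616; equality holds whenever A is normal, though it can also hold for some non-normal A.)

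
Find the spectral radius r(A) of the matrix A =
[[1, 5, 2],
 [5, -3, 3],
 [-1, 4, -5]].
r(A) ≈ 8.2321

The eigenvalues of A are the roots of its characteristic polynomial. With M = A (coefficients from the trace, the sum of principal 2x2 minors, and det A):
  p(λ) = det(λ I - M) = λ^3 + 7λ^2 - 28λ - 147.
No integer candidate from the rational root theorem (±divisors of 147) is a root, so the roots are irrational. The cubic discriminant is Δ = 263081 > 0, so there are three distinct real roots. p(-9) = -57 and p(-8) = 13 have opposite signs, so a root lies in (-9, -8); Newton's method refines it to λ ≈ -8.2321. p(-4) = 13 and p(-3) = -27 have opposite signs, so a root lies in (-4, -3); Newton's method refines it to λ ≈ -3.6543. p(4) = -83 and p(5) = 13 have opposite signs, so a root lies in (4, 5); Newton's method refines it to λ ≈ 4.8865. Check (Vieta): the three roots sum to -7, matching tr M = -7.
Thus the eigenvalues (to 4 decimals) are -8.2321 (modulus 8.2321); -3.6543 (modulus 3.6543); 4.8865 (modulus 4.8865). The spectral radius is the largest modulus: r(A) ≈ 8.2321. (Cross-check: r(A) ≤ ||A||_2 ≈ 8.7364; equality holds whenever A is normal, though it can also hold for some non-normal A.)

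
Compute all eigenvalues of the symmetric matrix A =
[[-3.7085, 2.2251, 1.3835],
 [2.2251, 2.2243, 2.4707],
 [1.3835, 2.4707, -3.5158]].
sigma(A) ≈ {-5, -4, 4}

A is real symmetric, so its spectrum consists of real eigenvalues. Expanding the characteristic polynomial of the displayed matrix gives
  det(λ I - A) = p(λ) = λ^3 + (5)λ^2 + (-16)λ + (-80).
Solving p(λ) = 0 yields eigenvalues ≈ -5, -4, 4. (A is shown rounded to 4 decimals, so these recover the underlying integer eigenvalues to within that precision.)
Verification: the trace of A = -5 equals the sum of eigenvalues -5, and det(A) ≈ 80.0004 matches the eigenvalue product 80.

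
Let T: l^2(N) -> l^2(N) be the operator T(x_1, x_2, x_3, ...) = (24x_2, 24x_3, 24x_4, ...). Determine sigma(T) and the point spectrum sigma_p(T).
sigma(T) = closed disk {z in C : |z| ≤ 24}; sigma_p(T) = open disk {z in C : |z| < 24}

Note T = 24·V where V is the unit left shift (V x)_k = x_{k+1}; so sigma(T) = 24·sigma(V) and ||T|| = 24||V||. ||T x||^2 = 576sum_{k≥2} |x_k|^2 ≤ 576||x||^2, with equality on {x : x_1 = 0}, so ||T|| = 24. For any lambda with |lambda| < 24, set r = lambda/24 (|r| < 1); the vector x = (1, r, r^2, ...) is in l^2 and satisfies T x = 24(r, r^2, ...) = lambda x, so lambda is an eigenvalue. On the boundary |lambda| = 24 the geometric series diverges, so no l^2 eigenvector exists, but these lambda lie in the approximate point spectrum. Hence sigma(T) is the closed disk of radius 24 and sigma_p(T) is the open disk.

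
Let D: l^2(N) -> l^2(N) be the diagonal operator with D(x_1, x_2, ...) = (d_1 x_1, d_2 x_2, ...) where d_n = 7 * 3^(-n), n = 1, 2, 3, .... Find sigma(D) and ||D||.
sigma(D) = {7 * 3^(-n) : n ≥ 1} ∪ {0}; ||D|| = 7/3

A bounded diagonal operator on l^2 with diagonal entries d_n has spectrum equal to the closure of {d_n : n ≥ 1}: every d_n is an eigenvalue (with eigenvector e_n), so {d_n} ⊂ sigma(D); the spectrum is closed, so its closure is too; and for lambda not in the closure, (D - lambda I) has bounded inverse (the diagonal entries 1/(d_n - lambda) are bounded). For our sequence d_n = 7 * 3^(-n), n = 1, 2, 3, ...:
  - {d_n} = {7 * 3^(-n) : n ≥ 1}; the only limit point is 0
  - closure = {7 * 3^(-n) : n ≥ 1} ∪ {0}
For the norm: a diagonal operator has ||D|| = sup_n |d_n|. Here d_n = 7 * 3^(-n) is positive and decreasing, so sup_n |d_n| = d_1 = 7/3. So ||D|| = 7/3.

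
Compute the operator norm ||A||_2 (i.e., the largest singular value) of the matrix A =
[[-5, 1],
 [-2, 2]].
||A||_2 = sqrt(32) ≈ 5.6569 (= sqrt(largest eigenvalue of A^T A))

||A||_2 = sigma_max(A) = sqrt(lambda_max(A^T A)). Form the symmetric matrix M = A^T A =
[[29, -9],
 [-9, 5]].
Its characteristic polynomial (trace, determinant of M give the coefficients) is
  p(λ) = det(λ I - M) = λ^2 - 34λ + 64.
For λ^2 - 34λ + 64 the discriminant is 900. It is a perfect square (30^2), so the roots are rational: λ = (34 ± 30)/2 = 32, 2.
So the eigenvalues of A^T A are ≈ 2, 32 (all ≥ 0, as they must be for A^T A). The largest is λ_max = 32, hence ||A||_2 = sqrt(λ_max) = sqrt(32) ≈ 5.6569.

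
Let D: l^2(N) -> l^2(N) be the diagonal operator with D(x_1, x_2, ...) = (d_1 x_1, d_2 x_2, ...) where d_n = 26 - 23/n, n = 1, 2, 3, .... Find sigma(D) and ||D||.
sigma(D) = {26 - 23/n : n ≥ 1} ∪ {26}; ||D|| = 26

A bounded diagonal operator on l^2 with diagonal entries d_n has spectrum equal to the closure of {d_n : n ≥ 1}: every d_n is an eigenvalue (with eigenvector e_n), so {d_n} ⊂ sigma(D); the spectrum is closed, so its closure is too; and for lambda not in the closure, (D - lambda I) has bounded inverse (the diagonal entries 1/(d_n - lambda) are bounded). For our sequence d_n = 26 - 23/n, n = 1, 2, 3, ...:
  - {d_n} = {26 - 23/n : n ≥ 1}; the only limit point is 26
  - closure = {26 - 23/n : n ≥ 1} ∪ {26}
For the norm: a diagonal operator has ||D|| = sup_n |d_n|. Here d_n = 26 - 23/n increases monotonically from d_1 = 3 toward 26, with all terms in [3, 26); so sup_n |d_n| = 26 (the supremum is the limit, not attained). So ||D|| = 26.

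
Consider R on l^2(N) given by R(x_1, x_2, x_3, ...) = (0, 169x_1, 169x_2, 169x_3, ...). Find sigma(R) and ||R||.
sigma(R) = closed disk {z in C : |z| ≤ 169}; ||R|| = 169

Note R = 169·U where U is the unit right shift (U x)_k = x_{k-1} (with x_0 := 0); so ||R|| = 169||U|| and sigma(R) = 169·sigma(U). ||R x||^2 = sum_{k≥1} |169x_k|^2 = 28561||x||^2, so ||R|| = 169 and sigma(R) ⊂ {|z| ≤ 169}. For any |lambda| < 169, the equation (R - lambda I) x = 0 forces x_1 = 0, then 169x_k = lambda x_{k+1} ⇒ x = 0, so R has no eigenvalues. But (R - lambda I) is not surjective for |lambda| < 169: solving (R - lambda I) x = e_1 would require x_n proportional to (lambda/169)^(-n), which is not in l^2. So every |lambda| < 169 lies in the residual spectrum. The boundary |lambda| = 169 is in the approximate point spectrum (the spectrum is closed). Hence sigma(R) is the closed disk of radius 169.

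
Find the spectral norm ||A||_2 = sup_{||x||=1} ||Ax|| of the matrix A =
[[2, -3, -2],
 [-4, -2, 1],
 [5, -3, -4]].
||A||_2 ≈ 8.4487 (= sqrt(largest eigenvalue of A^T A))

||A||_2 = sigma_max(A) = sqrt(lambda_max(A^T A)). Form the symmetric matrix M = A^T A =
[[45, -13, -28],
 [-13, 22, 16],
 [-28, 16, 21]].
Its characteristic polynomial (trace, sum of principal 2x2 minors, determinant of M give the coefficients) is
  p(λ) = det(λ I - M) = λ^3 - 88λ^2 + 1188λ - 121.
No integer candidate from the rational root theorem (±divisors of 121) is a root, so the roots are irrational. The cubic discriminant is Δ = 4120210325 > 0, so there are three distinct real roots. p(0) = -121 and p(1) = 980 have opposite signs, so a root lies in (0, 1); Newton's method refines it to λ ≈ 0.1026. p(16) = 455 and p(17) = -444 have opposite signs, so a root lies in (16, 17); Newton's method refines it to λ ≈ 16.5168. p(71) = -1470 and p(72) = 2471 have opposite signs, so a root lies in (71, 72); Newton's method refines it to λ ≈ 71.3806. Check (Vieta): the three roots sum to 88, matching tr M = 88.
So the eigenvalues of A^T A are ≈ 0.1026, 16.5168, 71.3806 (all ≥ 0, as they must be for A^T A). The largest is λ_max ≈ 71.3806, hence ||A||_2 = sqrt(λ_max) ≈ 8.4487.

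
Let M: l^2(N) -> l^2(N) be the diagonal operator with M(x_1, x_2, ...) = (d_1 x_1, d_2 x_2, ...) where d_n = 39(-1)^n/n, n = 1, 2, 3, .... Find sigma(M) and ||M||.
sigma(M) = {39(-1)^n/n : n ≥ 1} ∪ {0}; ||M|| = 39

A bounded diagonal operator on l^2 with diagonal entries d_n has spectrum equal to the closure of {d_n : n ≥ 1}: every d_n is an eigenvalue (with eigenvector e_n), so {d_n} ⊂ sigma(M); the spectrum is closed, so its closure is too; and for lambda not in the closure, (M - lambda I) has bounded inverse (the diagonal entries 1/(d_n - lambda) are bounded). For our sequence d_n = 39(-1)^n/n, n = 1, 2, 3, ...:
  - {d_n} = {39(-1)^n/n : n ≥ 1}; the only limit point is 0
  - closure = {39(-1)^n/n : n ≥ 1} ∪ {0}
For the norm: a diagonal operator has ||M|| = sup_n |d_n|. Here |d_n| = 39/n is decreasing, so sup_n |d_n| = |d_1| = 39. So ||M|| = 39.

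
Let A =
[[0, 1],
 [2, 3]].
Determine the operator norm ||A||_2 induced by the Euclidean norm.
||A||_2 = sqrt((14 + sqrt(180))/2) ≈ 3.7025 (= sqrt(largest eigenvalue of A^T A))

||A||_2 = sigma_max(A) = sqrt(lambda_max(A^T A)). Form the symmetric matrix M = A^T A =
[[4, 6],
 [6, 10]].
Its characteristic polynomial (trace, determinant of M give the coefficients) is
  p(λ) = det(λ I - M) = λ^2 - 14λ + 4.
For λ^2 - 14λ + 4 the discriminant is 180. It is nonnegative but not a perfect square, so the roots are real and irrational: λ = (14 ± sqrt(180))/2 ≈ 13.7082, 0.2918.
So the eigenvalues of A^T A are ≈ 0.2918, 13.7082 (all ≥ 0, as they must be for A^T A). The largest is λ_max = (14 + sqrt(180))/2 ≈ 13.7082, hence ||A||_2 = sqrt(λ_max) = sqrt((14 + sqrt(180))/2) ≈ 3.7025.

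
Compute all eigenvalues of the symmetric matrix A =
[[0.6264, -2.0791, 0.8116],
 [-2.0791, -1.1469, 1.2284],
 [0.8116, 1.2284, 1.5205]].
sigma(A) ≈ {-3, 2} (2 with multiplicity 2)

A is real symmetric, so its spectrum consists of real eigenvalues. Expanding the characteristic polynomial of the displayed matrix gives
  det(λ I - A) = p(λ) = λ^3 + (-1)λ^2 + (-8)λ + (12).
Solving p(λ) = 0 yields eigenvalues ≈ -3, 2, 2. (A is shown rounded to 4 decimals, so these recover the underlying integer eigenvalues to within that precision.)
Verification: the trace of A = 1 equals the sum of eigenvalues 1, and det(A) ≈ -12.0003 matches the eigenvalue product -12.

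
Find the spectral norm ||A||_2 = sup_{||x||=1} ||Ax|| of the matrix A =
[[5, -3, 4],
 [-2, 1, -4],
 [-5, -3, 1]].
||A||_2 ≈ 8.4691 (= sqrt(largest eigenvalue of A^T A))

||A||_2 = sigma_max(A) = sqrt(lambda_max(A^T A)). Form the symmetric matrix M = A^T A =
[[54, -2, 23],
 [-2, 19, -19],
 [23, -19, 33]].
Its characteristic polynomial (trace, sum of principal 2x2 minors, determinant of M give the coefficients) is
  p(λ) = det(λ I - M) = λ^3 - 106λ^2 + 2541λ - 5929.
No integer candidate from the rational root theorem (±divisors of 5929) is a root, so the roots are irrational. The cubic discriminant is Δ = 6471438281 > 0, so there are three distinct real roots. p(2) = -1263 and p(3) = 767 have opposite signs, so a root lies in (2, 3); Newton's method refines it to λ ≈ 2.6106. p(31) = 767 and p(32) = -393 have opposite signs, so a root lies in (31, 32); Newton's method refines it to λ ≈ 31.6634. p(71) = -1953 and p(72) = 767 have opposite signs, so a root lies in (71, 72); Newton's method refines it to λ ≈ 71.726. Check (Vieta): the three roots sum to 106, matching tr M = 106.
So the eigenvalues of A^T A are ≈ 2.6106, 31.6634, 71.726 (all ≥ 0, as they must be for A^T A). The largest is λ_max ≈ 71.726, hence ||A||_2 = sqrt(λ_max) ≈ 8.4691.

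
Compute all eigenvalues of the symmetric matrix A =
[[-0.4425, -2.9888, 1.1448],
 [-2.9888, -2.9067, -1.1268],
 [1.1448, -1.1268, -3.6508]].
sigma(A) ≈ {-5, -4, 2}

A is real symmetric, so its spectrum consists of real eigenvalues. Expanding the characteristic polynomial of the displayed matrix gives
  det(λ I - A) = p(λ) = λ^3 + (7)λ^2 + (2)λ + (-39.9987).
Solving p(λ) = 0 yields eigenvalues ≈ -5, -4, 2. (A is shown rounded to 4 decimals, so these recover the underlying integer eigenvalues to within that precision.)
Verification: the trace of A = -7 equals the sum of eigenvalues -7, and det(A) ≈ 39.9987 matches the eigenvalue product 40.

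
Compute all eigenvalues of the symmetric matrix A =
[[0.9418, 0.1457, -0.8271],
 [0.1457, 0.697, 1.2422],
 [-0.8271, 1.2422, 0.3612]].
sigma(A) ≈ {-1, 1, 2}

A is real symmetric, so its spectrum consists of real eigenvalues. Expanding the characteristic polynomial of the displayed matrix gives
  det(λ I - A) = p(λ) = λ^3 + (-2)λ^2 + (-1)λ + (2).
Solving p(λ) = 0 yields eigenvalues ≈ -1, 1, 2. (A is shown rounded to 4 decimals, so these recover the underlying integer eigenvalues to within that precision.)
Verification: the trace of A = 2 equals the sum of eigenvalues 2, and det(A) ≈ -2.0000 matches the eigenvalue product -2.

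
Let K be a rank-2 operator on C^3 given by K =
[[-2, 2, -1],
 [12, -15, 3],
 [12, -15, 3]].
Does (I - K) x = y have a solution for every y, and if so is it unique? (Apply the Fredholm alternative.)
(I - K) is invertible (det(I - K) = 27 ≠ 0), so for every y in C^3 the equation (I - K) x = y has a unique solution.

K has rank 2 and factors as K = U V^T = u1 v1^T + u2 v2^T with u1 = (0, 3, 3), v1 = (2, -3, 0), u2 = (-1, 3, 3), v2 = (2, -2, 1) (multiplying out reproduces the displayed K). The nonzero eigenvalues of U V^T coincide with those of the 2 x 2 matrix G = V^T U = [[v1·u1, v1·u2], [v2·u1, v2·u2]] = [[-9, -11], [-3, -5]], and by the Sylvester determinant identity det(I_3 - U V^T) = det(I_2 - V^T U) = det([[10, 11], [3, 6]]) = (10)(6) - (11)(3) = 27. (Direct check: I - K =
[[3, -2, 1],
 [-12, 16, -3],
 [-12, 15, -2]]
has determinant 27.) The finite-dimensional Fredholm alternative says: either (I - K) is invertible, or ker(I - K) ≠ {0} and then range(I - K) = ker((I - K)^*)^⊥, with dim ker(I - K) = dim ker((I - K)^*). Since det(I - K) ≠ 0, 1 is not an eigenvalue of K and ker(I - K) = {0}, so we are in the first case: for every y there is a unique x = (I - K)^(-1) y. (Explicitly, by the Woodbury identity, (I - U V^T)^(-1) = I + U (I_2 - G)^(-1) V^T.)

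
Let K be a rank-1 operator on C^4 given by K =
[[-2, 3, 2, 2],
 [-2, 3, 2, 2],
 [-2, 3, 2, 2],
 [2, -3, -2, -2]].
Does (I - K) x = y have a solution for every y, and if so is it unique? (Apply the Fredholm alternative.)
(I - K) is singular (det(I - K) = 0, i.e. 1 ∈ sigma(K)). (I - K) x = y is solvable iff y ⊥ ker((I - K)^*) = span{(-2, 3, 2, 2)}, i.e. iff -2y_1 + 3y_2 + 2y_3 + 2y_4 = 0. When solvable, the solutions are x = y + c·(1, 1, 1, -1), c arbitrary (ker(I - K) = span{(1, 1, 1, -1)}, dimension 1).

K has rank 1, so it is an outer product K = u v^T: every row of K is a multiple of one row vector. Reading off the entries, u = (1, 1, 1, -1) and v = (-2, 3, 2, 2) (row i of K equals u_i·v^T). A rank-one matrix u v^T satisfies K u = u (v·u) and kills the (3)-dimensional subspace v^⊥, so its characteristic polynomial is lambda^3 (lambda - v·u) with v·u = tr K = 1. Hence the eigenvalues of I - K are 1 (multiplicity 3) and 1 - (1) = 0, so det(I - K) = 0. (Direct check: I - K =
[[3, -3, -2, -2],
 [2, -2, -2, -2],
 [2, -3, -1, -2],
 [-2, 3, 2, 3]]
has determinant 0.) So 1 is an eigenvalue of K and (I - K) is not invertible. The finite-dimensional Fredholm alternative says: either (I - K) is invertible, or ker(I - K) ≠ {0} and then range(I - K) = ker((I - K)^*)^⊥, with dim ker(I - K) = dim ker((I - K)^*). We are in the second case, so we need both kernels. Kernel of I - K: (I - K) u = u - u (v·u) = u - u = 0, so ker(I - K) = span{u} = span{(1, 1, 1, -1)} (it is exactly 1-dimensional because rank(I - K) = 3). Kernel of the adjoint: K is real, so (I - K)^* = I - K^T = I - v u^T, and (I - v u^T) v = v - v (u·v) = 0; hence ker((I - K)^*) = span{v} = span{(-2, 3, 2, 2)}. Therefore (I - K) x = y is solvable iff <y, v> = 0, i.e. iff -2y_1 + 3y_2 + 2y_3 + 2y_4 = 0. When this holds, K y = u (v·y) = 0, so (I - K) y = y and x = y is a particular solution; the full solution set is the line x = y + c·u = y + c·(1, 1, 1, -1), c ∈ C.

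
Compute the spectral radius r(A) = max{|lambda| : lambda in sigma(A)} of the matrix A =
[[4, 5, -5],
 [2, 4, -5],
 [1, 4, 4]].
r(A) ≈ 7.0923

The eigenvalues of A are the roots of its characteristic polynomial. With M = A (coefficients from the trace, the sum of principal 2x2 minors, and det A):
  p(λ) = det(λ I - M) = λ^3 - 12λ^2 + 63λ - 59.
No integer candidate from the rational root theorem (±divisors of 59) is a root, so the roots are irrational. The cubic discriminant is Δ = -127575 < 0, so there is one real root and a complex-conjugate pair. p(1) = -7 and p(2) = 27 have opposite signs, so a root lies in (1, 2); Newton's method refines it to λ ≈ 1.173. Dividing out (λ - (1.173)) leaves approximately λ^2 - 10.827λ + 50.3004. For λ^2 - 10.827λ + 50.3004 the discriminant is -83.9766. It is negative, so the remaining roots are the complex-conjugate pair λ ≈ 5.4135 ± 4.5819i. Their product equals the constant term, so |λ|^2 ≈ 50.3004 and |λ| ≈ 7.0923.
Thus the eigenvalues (to 4 decimals) are 1.173 (modulus 1.173); 5.4135 ± 4.5819i (modulus 7.0923). The spectral radius is the largest modulus: r(A) ≈ 7.0923. (Cross-check: r(A) ≤ ||A||_2 ≈ 10.4677; equality holds whenever A is normal, though it can also hold for some non-normal A.)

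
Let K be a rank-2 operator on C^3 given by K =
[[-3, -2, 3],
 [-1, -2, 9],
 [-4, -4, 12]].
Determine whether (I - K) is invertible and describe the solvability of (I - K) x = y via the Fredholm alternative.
(I - K) is invertible (det(I - K) = -14 ≠ 0), so for every y in C^3 the equation (I - K) x = y has a unique solution.

K has rank 2 and factors as K = U V^T = u1 v1^T + u2 v2^T with u1 = (-1, -1, -2), v1 = (3, 2, -3), u2 = (0, -2, -2), v2 = (-1, 0, -3) (multiplying out reproduces the displayed K). The nonzero eigenvalues of U V^T coincide with those of the 2 x 2 matrix G = V^T U = [[v1·u1, v1·u2], [v2·u1, v2·u2]] = [[1, 2], [7, 6]], and by the Sylvester determinant identity det(I_3 - U V^T) = det(I_2 - V^T U) = det([[0, -2], [-7, -5]]) = (0)(-5) - (-2)(-7) = -14. (Direct check: I - K =
[[4, 2, -3],
 [1, 3, -9],
 [4, 4, -11]]
has determinant -14.) The finite-dimensional Fredholm alternative says: either (I - K) is invertible, or ker(I - K) ≠ {0} and then range(I - K) = ker((I - K)^*)^⊥, with dim ker(I - K) = dim ker((I - K)^*). Since det(I - K) ≠ 0, 1 is not an eigenvalue of K and ker(I - K) = {0}, so we are in the first case: for every y there is a unique x = (I - K)^(-1) y. (Explicitly, by the Woodbury identity, (I - U V^T)^(-1) = I + U (I_2 - G)^(-1) V^T.)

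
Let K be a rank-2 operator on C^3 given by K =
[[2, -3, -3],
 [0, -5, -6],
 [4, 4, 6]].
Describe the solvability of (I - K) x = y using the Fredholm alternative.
(I - K) is invertible (det(I - K) = 6 ≠ 0), so for every y in C^3 the equation (I - K) x = y has a unique solution.

K has rank 2 and factors as K = U V^T = u1 v1^T + u2 v2^T with u1 = (0, 1, -2), v1 = (-2, -2, -3), u2 = (-1, -1, 0), v2 = (-2, 3, 3) (multiplying out reproduces the displayed K). The nonzero eigenvalues of U V^T coincide with those of the 2 x 2 matrix G = V^T U = [[v1·u1, v1·u2], [v2·u1, v2·u2]] = [[4, 4], [-3, -1]], and by the Sylvester determinant identity det(I_3 - U V^T) = det(I_2 - V^T U) = det([[-3, -4], [3, 2]]) = (-3)(2) - (-4)(3) = 6. (Direct check: I - K =
[[-1, 3, 3],
 [0, 6, 6],
 [-4, -4, -5]]
has determinant 6.) The finite-dimensional Fredholm alternative says: either (I - K) is invertible, or ker(I - K) ≠ {0} and then range(I - K) = ker((I - K)^*)^⊥, with dim ker(I - K) = dim ker((I - K)^*). Since det(I - K) ≠ 0, 1 is not an eigenvalue of K and ker(I - K) = {0}, so we are in the first case: for every y there is a unique x = (I - K)^(-1) y. (Explicitly, by the Woodbury identity, (I - U V^T)^(-1) = I + U (I_2 - G)^(-1) V^T.)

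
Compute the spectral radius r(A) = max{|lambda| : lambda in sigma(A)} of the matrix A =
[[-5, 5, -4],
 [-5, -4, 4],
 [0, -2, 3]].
r(A) ≈ 6.0905

The eigenvalues of A are the roots of its characteristic polynomial. With M = A (coefficients from the trace, the sum of principal 2x2 minors, and det A):
  p(λ) = det(λ I - M) = λ^3 + 6λ^2 + 26λ - 55.
No integer candidate from the rational root theorem (±divisors of 55) is a root, so the roots are irrational. The cubic discriminant is Δ = -234563 < 0, so there is one real root and a complex-conjugate pair. p(1) = -22 and p(2) = 29 have opposite signs, so a root lies in (1, 2); Newton's method refines it to λ ≈ 1.4827. Dividing out (λ - (1.4827)) leaves approximately λ^2 + 7.4827λ + 37.0946. For λ^2 + 7.4827λ + 37.0946 the discriminant is -92.3875. It is negative, so the remaining roots are the complex-conjugate pair λ ≈ -3.7413 ± 4.8059i. Their product equals the constant term, so |λ|^2 ≈ 37.0946 and |λ| ≈ 6.0905.
Thus the eigenvalues (to 4 decimals) are 1.4827 (modulus 1.4827); -3.7413 ± 4.8059i (modulus 6.0905). The spectral radius is the largest modulus: r(A) ≈ 6.0905. (Cross-check: r(A) ≤ ||A||_2 ≈ 9.2422; equality holds whenever A is normal, though it can also hold for some non-normal A.)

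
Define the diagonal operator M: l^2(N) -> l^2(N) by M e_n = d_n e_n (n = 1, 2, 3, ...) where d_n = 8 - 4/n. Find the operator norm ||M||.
||M|| = 8

For a diagonal operator on l^2 with entries d_n, ||M|| = sup_n |d_n|. Here d_1 = 4, d_2 = 6, ..., and d_n = 8 - 4/n increases monotonically toward 8. All terms lie in [4, 8), so |d_n| = d_n and the supremum is the limit 8, which is not attained by any individual d_n. Hence ||M|| = 8.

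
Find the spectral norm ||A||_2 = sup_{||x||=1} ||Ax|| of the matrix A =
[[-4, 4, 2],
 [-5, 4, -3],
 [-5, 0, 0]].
||A||_2 ≈ 9.4688 (= sqrt(largest eigenvalue of A^T A))

||A||_2 = sigma_max(A) = sqrt(lambda_max(A^T A)). Form the symmetric matrix M = A^T A =
[[66, -36, 7],
 [-36, 32, -4],
 [7, -4, 13]].
Its characteristic polynomial (trace, sum of principal 2x2 minors, determinant of M give the coefficients) is
  p(λ) = det(λ I - M) = λ^3 - 111λ^2 + 2025λ - 10000.
No integer candidate from the rational root theorem (±divisors of 10000) is a root, so the roots are irrational. The cubic discriminant is Δ = 362998125 > 0, so there are three distinct real roots. p(9) = -37 and p(10) = 150 have opposite signs, so a root lies in (9, 10); Newton's method refines it to λ ≈ 9.1434. p(12) = 44 and p(13) = -237 have opposite signs, so a root lies in (12, 13); Newton's method refines it to λ ≈ 12.1983. p(89) = -4037 and p(90) = 2150 have opposite signs, so a root lies in (89, 90); Newton's method refines it to λ ≈ 89.6582. Check (Vieta): the three roots sum to 111, matching tr M = 111.
So the eigenvalues of A^T A are ≈ 9.1434, 12.1983, 89.6582 (all ≥ 0, as they must be for A^T A). The largest is λ_max ≈ 89.6582, hence ||A||_2 = sqrt(λ_max) ≈ 9.4688.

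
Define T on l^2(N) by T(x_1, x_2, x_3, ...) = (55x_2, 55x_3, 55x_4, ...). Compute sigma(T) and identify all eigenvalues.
sigma(T) = closed disk {z in C : |z| ≤ 55}; sigma_p(T) = open disk {z in C : |z| < 55}

Note T = 55·V where V is the unit left shift (V x)_k = x_{k+1}; so sigma(T) = 55·sigma(V) and ||T|| = 55||V||. ||T x||^2 = 3025sum_{k≥2} |x_k|^2 ≤ 3025||x||^2, with equality on {x : x_1 = 0}, so ||T|| = 55. For any lambda with |lambda| < 55, set r = lambda/55 (|r| < 1); the vector x = (1, r, r^2, ...) is in l^2 and satisfies T x = 55(r, r^2, ...) = lambda x, so lambda is an eigenvalue. On the boundary |lambda| = 55 the geometric series diverges, so no l^2 eigenvector exists, but these lambda lie in the approximate point spectrum. Hence sigma(T) is the closed disk of radius 55 and sigma_p(T) is the open disk.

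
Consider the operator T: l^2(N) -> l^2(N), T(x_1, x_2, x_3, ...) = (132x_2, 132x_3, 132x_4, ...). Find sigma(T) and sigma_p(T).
sigma(T) = closed disk {z in C : |z| ≤ 132}; sigma_p(T) = open disk {z in C : |z| < 132}

Note T = 132·V where V is the unit left shift (V x)_k = x_{k+1}; so sigma(T) = 132·sigma(V) and ||T|| = 132||V||. ||T x||^2 = 17424sum_{k≥2} |x_k|^2 ≤ 17424||x||^2, with equality on {x : x_1 = 0}, so ||T|| = 132. For any lambda with |lambda| < 132, set r = lambda/132 (|r| < 1); the vector x = (1, r, r^2, ...) is in l^2 and satisfies T x = 132(r, r^2, ...) = lambda x, so lambda is an eigenvalue. On the boundary |lambda| = 132 the geometric series diverges, so no l^2 eigenvector exists, but these lambda lie in the approximate point spectrum. Hence sigma(T) is the closed disk of radius 132 and sigma_p(T) is the open disk.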